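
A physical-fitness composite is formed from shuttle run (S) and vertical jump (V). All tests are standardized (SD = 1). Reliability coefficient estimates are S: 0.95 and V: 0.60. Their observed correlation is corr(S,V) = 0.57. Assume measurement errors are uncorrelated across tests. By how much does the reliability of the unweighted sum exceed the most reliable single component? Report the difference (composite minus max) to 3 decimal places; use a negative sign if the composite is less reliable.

-0.093

Var(sum) = 2 + 1.14 = 3.14; true-score variance = 1.55 + 1.14 = 2.69; composite reliability = 0.8567.
Max component reliability = 0.9500.
Difference = 0.8567 − 0.9500 = -0.093.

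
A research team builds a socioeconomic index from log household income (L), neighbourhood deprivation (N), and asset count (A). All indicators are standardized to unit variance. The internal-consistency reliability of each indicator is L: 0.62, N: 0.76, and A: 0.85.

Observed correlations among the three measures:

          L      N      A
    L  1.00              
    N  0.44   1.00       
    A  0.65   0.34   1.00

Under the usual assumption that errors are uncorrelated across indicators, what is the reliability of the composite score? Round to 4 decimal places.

0.8686

Var(L+N+A) = 3 + 2·[0.44 + 0.65 + 0.34] = 3 + 2.86 = 5.86.
Under uncorrelated errors the observed covariances equal the true-score covariances, so only the own-variance terms attenuate.
True-score variance = [0.62 + 0.76 + 0.85] + 2.86 = 2.23 + 2.86 = 5.09.
Reliability = 5.09 / 5.86 = 0.8686.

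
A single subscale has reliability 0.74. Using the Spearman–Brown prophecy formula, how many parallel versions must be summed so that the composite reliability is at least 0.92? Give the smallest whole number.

5

k ≥ ρ*(1−ρ₁)/(ρ₁(1−ρ*)) = 0.92·0.26 / (0.74·0.08) = 4.041.
Smallest integer k = 5.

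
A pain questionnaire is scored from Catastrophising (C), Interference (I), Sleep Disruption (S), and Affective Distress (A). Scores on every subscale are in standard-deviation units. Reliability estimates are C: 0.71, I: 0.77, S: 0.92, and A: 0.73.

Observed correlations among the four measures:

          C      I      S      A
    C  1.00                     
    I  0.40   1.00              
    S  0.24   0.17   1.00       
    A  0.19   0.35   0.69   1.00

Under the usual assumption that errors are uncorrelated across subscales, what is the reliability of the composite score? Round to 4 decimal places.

0.8923

Var(C+I+S+A) = 4 + 2·[0.40 + 0.24 + 0.19 + 0.17 + 0.35 + 0.69] = 4 + 4.08 = 8.08.
With uncorrelated errors the cross-covariances are all true-score covariance, so they carry over unchanged; only the diagonal terms shrink to ρᵢσᵢ².
True-score variance = [0.71 + 0.77 + 0.92 + 0.73] + 4.08 = 3.13 + 4.08 = 7.21.
Reliability = 7.21 / 8.08 = 0.8923.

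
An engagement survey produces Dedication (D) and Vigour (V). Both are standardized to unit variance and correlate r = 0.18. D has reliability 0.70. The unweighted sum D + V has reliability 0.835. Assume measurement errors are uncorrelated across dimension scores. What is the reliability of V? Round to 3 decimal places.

0.911

Var(D+V) = 2 + 2·0.18 = 2.360.
True-score variance = ρ_D + ρ_V + 2·0.18, so 0.835 = (0.70 + ρ_V + 0.36) / 2.360.
ρ_V = 0.835·2.360 − 0.70 − 0.36 = 0.911.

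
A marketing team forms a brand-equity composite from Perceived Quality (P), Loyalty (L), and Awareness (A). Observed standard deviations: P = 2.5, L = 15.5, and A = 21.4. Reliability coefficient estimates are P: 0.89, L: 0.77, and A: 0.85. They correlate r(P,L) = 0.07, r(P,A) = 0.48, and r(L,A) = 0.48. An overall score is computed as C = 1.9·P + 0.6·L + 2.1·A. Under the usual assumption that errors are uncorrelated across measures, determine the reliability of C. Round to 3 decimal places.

0.881

Var(C) = 1.9²·2.5² + 0.6²·15.5² + 2.1²·21.4² + 2·[1.14·2.5·15.5·0.07 + 3.99·2.5·21.4·0.48 + 1.26·15.5·21.4·0.48] = 2128.66 + 612.335 = 2740.99.
With uncorrelated errors the cross-covariances are all true-score covariance, so they carry over unchanged; only the diagonal terms shrink to ρᵢσᵢ².
True-score variance = [1.9²·2.5²·0.89 + 0.6²·15.5²·0.77 + 2.1²·21.4²·0.85] + 612.335 = 1803.34 + 612.335 = 2415.68.
Reliability = 2415.68 / 2740.99 = 0.881.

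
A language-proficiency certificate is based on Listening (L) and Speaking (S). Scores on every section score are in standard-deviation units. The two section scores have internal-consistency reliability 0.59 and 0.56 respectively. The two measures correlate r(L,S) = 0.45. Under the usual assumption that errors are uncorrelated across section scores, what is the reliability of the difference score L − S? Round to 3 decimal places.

0.227

Var(L−S) = 1 + 1 − 2·0.45 = 2 − 0.9 = 1.1.
With uncorrelated errors the cross-covariances are all true-score covariance, so they carry over unchanged; only the diagonal terms shrink to ρᵢσᵢ².
True-score variance = [0.59 + 0.56] − 0.9 = 1.15 − 0.9 = 0.25.
Reliability = 0.25 / 1.1 = 0.227.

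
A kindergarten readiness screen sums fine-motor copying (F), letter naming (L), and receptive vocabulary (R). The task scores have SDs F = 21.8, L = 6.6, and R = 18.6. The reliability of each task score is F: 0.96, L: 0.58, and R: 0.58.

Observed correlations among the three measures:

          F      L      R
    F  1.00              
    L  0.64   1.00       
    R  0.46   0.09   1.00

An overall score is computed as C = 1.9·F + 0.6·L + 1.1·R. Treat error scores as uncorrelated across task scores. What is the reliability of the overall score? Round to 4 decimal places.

Var(C) = 1.9²·21.8² + 0.6²·6.6² + 1.1²·18.6² + 2·[1.14·21.8·6.6·0.64 + 2.09·21.8·18.6·0.46 + 0.66·6.6·18.6·0.09] = 2149.91 + 1004.19 = 3154.1.
Because errors are independent across components, Cov(Tᵢ,Tⱼ) = Cov(Xᵢ,Xⱼ); the off-diagonal part of the true-score variance is the same as above.
True-score variance = [1.9²·21.8²·0.96 + 0.6²·6.6²·0.58 + 1.1²·18.6²·0.58] + 1004.19 = 1898.88 + 1004.19 = 2903.07.
Reliability = 2903.07 / 3154.1 = 0.9204.

0.9204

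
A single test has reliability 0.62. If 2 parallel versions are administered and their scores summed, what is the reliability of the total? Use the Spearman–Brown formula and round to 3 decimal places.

0.765

ρ_k = kρ / (1 + (k−1)ρ) = 2·0.62 / (1 + 1·0.62) = 1.240 / 1.620 = 0.765.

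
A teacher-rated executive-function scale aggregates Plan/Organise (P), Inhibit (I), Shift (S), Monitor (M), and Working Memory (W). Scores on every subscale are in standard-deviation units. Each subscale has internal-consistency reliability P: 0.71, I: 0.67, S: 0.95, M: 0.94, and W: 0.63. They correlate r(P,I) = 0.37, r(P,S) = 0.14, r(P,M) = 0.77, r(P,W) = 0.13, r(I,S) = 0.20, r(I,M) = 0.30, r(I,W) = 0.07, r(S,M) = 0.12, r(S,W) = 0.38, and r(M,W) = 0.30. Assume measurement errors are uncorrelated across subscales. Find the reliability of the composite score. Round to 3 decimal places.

0.896

Var(P+I+S+M+W) = 5 + 2·[0.37 + 0.14 + 0.77 + 0.13 + 0.20 + 0.30 + 0.07 + 0.12 + 0.38 + 0.30] = 5 + 5.56 = 10.56.
Because errors are independent across components, Cov(Tᵢ,Tⱼ) = Cov(Xᵢ,Xⱼ); the off-diagonal part of the true-score variance is the same as above.
True-score variance = [0.71 + 0.67 + 0.95 + 0.94 + 0.63] + 5.56 = 3.9 + 5.56 = 9.46.
Reliability = 9.46 / 10.56 = 0.896.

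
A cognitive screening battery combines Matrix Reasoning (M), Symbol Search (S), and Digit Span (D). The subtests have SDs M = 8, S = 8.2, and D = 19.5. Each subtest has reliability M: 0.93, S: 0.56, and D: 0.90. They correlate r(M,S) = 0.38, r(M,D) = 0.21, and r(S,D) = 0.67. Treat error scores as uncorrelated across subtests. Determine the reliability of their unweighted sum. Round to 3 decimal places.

0.914

Var(M+S+D) = 8² + 8.2² + 19.5² + 2·[8·8.2·0.38 + 8·19.5·0.21 + 8.2·19.5·0.67] = 511.49 + 329.642 = 841.132.
Because errors are independent across components, Cov(Tᵢ,Tⱼ) = Cov(Xᵢ,Xⱼ); the off-diagonal part of the true-score variance is the same as above.
True-score variance = [8²·0.93 + 8.2²·0.56 + 19.5²·0.90] + 329.642 = 439.399 + 329.642 = 769.041.
Reliability = 769.041 / 841.132 = 0.914.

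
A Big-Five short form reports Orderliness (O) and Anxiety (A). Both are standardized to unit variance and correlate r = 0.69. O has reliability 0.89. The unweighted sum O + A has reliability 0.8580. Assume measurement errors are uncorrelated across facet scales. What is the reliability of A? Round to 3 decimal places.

Var(O+A) = 2 + 2·0.69 = 3.380.
True-score variance = ρ_O + ρ_A + 2·0.69, so 0.8580 = (0.89 + ρ_A + 1.38) / 3.380.
ρ_A = 0.8580·3.380 − 0.89 − 1.38 = 0.630.

0.630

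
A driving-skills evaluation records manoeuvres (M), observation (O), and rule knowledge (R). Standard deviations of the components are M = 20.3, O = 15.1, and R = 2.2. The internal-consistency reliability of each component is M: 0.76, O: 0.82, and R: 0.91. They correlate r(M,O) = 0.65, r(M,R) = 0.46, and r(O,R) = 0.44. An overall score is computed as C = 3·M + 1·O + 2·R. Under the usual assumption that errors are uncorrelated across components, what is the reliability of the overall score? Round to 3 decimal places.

Var(C) = 3²·20.3² + 15.1² + 2²·2.2² + 2·[3·20.3·15.1·0.65 + 6·20.3·2.2·0.46 + 2·15.1·2.2·0.44] = 3956.18 + 1500.46 = 5456.64.
Because errors are independent across components, Cov(Tᵢ,Tⱼ) = Cov(Xᵢ,Xⱼ); the off-diagonal part of the true-score variance is the same as above.
True-score variance = [3²·20.3²·0.76 + 15.1²·0.82 + 2²·2.2²·0.91] + 1500.46 = 3023.28 + 1500.46 = 4523.74.
Reliability = 4523.74 / 5456.64 = 0.829.

0.829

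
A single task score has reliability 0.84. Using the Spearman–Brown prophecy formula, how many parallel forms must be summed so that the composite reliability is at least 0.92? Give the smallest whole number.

3

k ≥ ρ*(1−ρ₁)/(ρ₁(1−ρ*)) = 0.92·0.16 / (0.84·0.08) = 2.190.
Smallest integer k = 3.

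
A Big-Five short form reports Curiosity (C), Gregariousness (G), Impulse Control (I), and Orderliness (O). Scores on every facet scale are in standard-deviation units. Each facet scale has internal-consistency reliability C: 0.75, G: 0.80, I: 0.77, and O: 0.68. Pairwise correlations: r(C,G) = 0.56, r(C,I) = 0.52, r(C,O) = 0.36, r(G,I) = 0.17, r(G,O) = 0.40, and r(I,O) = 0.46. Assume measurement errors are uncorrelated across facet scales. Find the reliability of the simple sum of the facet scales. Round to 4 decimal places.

0.8881

Var(C+G+I+O) = 4 + 2·[0.56 + 0.52 + 0.36 + 0.17 + 0.40 + 0.46] = 4 + 4.94 = 8.94.
Under uncorrelated errors the observed covariances equal the true-score covariances, so only the own-variance terms attenuate.
True-score variance = [0.75 + 0.80 + 0.77 + 0.68] + 4.94 = 3 + 4.94 = 7.94.
Reliability = 7.94 / 8.94 = 0.8881.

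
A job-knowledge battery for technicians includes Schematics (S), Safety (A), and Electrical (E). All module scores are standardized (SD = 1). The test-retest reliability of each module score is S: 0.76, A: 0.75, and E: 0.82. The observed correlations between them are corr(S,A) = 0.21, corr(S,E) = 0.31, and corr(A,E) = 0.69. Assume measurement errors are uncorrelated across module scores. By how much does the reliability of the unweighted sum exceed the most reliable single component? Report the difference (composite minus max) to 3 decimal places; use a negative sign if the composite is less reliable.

0.056

Var(sum) = 3 + 2.42 = 5.42; true-score variance = 2.33 + 2.42 = 4.75; composite reliability = 0.8764.
Max component reliability = 0.8200.
Difference = 0.8764 − 0.8200 = 0.056.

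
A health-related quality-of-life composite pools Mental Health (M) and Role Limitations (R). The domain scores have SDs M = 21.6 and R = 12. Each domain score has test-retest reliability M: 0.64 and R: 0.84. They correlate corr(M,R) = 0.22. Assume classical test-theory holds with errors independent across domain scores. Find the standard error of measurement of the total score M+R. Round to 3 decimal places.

13.820

Var(total) = 610.56 + 114.048 = 724.608.
True-score variance = 419.558 + 114.048 = 533.606, so reliability = 0.7364.
Error variance = 724.608 − 533.606 = 191.002; SEM = √191.002 = 13.820.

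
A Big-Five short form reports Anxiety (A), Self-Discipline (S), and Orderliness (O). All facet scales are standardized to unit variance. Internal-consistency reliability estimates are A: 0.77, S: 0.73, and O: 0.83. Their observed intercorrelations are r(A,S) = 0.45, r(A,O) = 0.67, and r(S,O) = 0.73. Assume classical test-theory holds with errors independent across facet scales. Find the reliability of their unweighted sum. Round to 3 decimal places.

Var(A+S+O) = 3 + 2·[0.45 + 0.67 + 0.73] = 3 + 3.7 = 6.7.
With uncorrelated errors the cross-covariances are all true-score covariance, so they carry over unchanged; only the diagonal terms shrink to ρᵢσᵢ².
True-score variance = [0.77 + 0.73 + 0.83] + 3.7 = 2.33 + 3.7 = 6.03.
Reliability = 6.03 / 6.7 = 0.900.

0.900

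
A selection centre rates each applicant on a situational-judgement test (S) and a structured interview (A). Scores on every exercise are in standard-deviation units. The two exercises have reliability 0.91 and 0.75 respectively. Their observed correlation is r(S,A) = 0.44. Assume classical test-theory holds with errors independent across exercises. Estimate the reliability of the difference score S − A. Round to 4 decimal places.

0.6964

Var(S−A) = 1 + 1 − 2·0.44 = 2 − 0.88 = 1.12.
Because errors are independent across components, Cov(Tᵢ,Tⱼ) = Cov(Xᵢ,Xⱼ); the off-diagonal part of the true-score variance is the same as above.
True-score variance = [0.91 + 0.75] − 0.88 = 1.66 − 0.88 = 0.78.
Reliability = 0.78 / 1.12 = 0.6964.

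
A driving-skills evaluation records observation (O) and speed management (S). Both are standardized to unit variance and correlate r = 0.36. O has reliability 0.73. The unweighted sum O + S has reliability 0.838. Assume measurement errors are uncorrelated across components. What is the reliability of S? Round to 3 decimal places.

Var(O+S) = 2 + 2·0.36 = 2.720.
True-score variance = ρ_O + ρ_S + 2·0.36, so 0.838 = (0.73 + ρ_S + 0.72) / 2.720.
ρ_S = 0.838·2.720 − 0.73 − 0.72 = 0.829.

0.829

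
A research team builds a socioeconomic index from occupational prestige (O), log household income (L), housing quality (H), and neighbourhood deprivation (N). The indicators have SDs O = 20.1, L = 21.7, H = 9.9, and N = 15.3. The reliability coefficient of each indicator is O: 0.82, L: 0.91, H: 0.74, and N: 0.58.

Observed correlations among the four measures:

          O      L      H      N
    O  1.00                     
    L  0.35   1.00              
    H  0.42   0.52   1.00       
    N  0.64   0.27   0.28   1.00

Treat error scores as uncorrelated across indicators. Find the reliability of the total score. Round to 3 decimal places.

0.907

Var(O+L+H+N) = 20.1² + 21.7² + 9.9² + 15.3² + 2·[20.1·21.7·0.35 + 20.1·9.9·0.42 + 20.1·15.3·0.64 + 21.7·9.9·0.52 + 21.7·15.3·0.27 + 9.9·15.3·0.28] = 1207 + 1353.64 = 2560.64.
Because errors are independent across components, Cov(Tᵢ,Tⱼ) = Cov(Xᵢ,Xⱼ); the off-diagonal part of the true-score variance is the same as above.
True-score variance = [20.1²·0.82 + 21.7²·0.91 + 9.9²·0.74 + 15.3²·0.58] + 1353.64 = 968.098 + 1353.64 = 2321.74.
Reliability = 2321.74 / 2560.64 = 0.907.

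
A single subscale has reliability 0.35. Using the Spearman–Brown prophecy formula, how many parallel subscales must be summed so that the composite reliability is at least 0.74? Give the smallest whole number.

6

k ≥ ρ*(1−ρ₁)/(ρ₁(1−ρ*)) = 0.74·0.65 / (0.35·0.26) = 5.286.
Smallest integer k = 6.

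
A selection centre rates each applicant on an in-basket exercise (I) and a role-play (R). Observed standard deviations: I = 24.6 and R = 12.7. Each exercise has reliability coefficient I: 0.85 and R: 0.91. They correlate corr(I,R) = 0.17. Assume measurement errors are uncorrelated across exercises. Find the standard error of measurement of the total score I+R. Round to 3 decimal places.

10.261

Var(total) = 766.45 + 106.223 = 872.673.
True-score variance = 661.16 + 106.223 = 767.383, so reliability = 0.8793.
Error variance = 872.673 − 767.383 = 105.29; SEM = √105.29 = 10.261.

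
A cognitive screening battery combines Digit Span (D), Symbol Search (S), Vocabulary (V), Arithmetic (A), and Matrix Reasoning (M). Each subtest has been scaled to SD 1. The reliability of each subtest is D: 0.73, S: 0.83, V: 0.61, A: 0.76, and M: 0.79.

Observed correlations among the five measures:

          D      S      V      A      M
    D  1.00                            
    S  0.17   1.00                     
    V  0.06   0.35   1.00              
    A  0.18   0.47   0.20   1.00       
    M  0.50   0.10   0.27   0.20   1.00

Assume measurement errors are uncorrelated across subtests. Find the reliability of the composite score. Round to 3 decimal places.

Var(D+S+V+A+M) = 5 + 2·[0.17 + 0.06 + 0.18 + 0.50 + 0.35 + 0.47 + 0.10 + 0.20 + 0.27 + 0.20] = 5 + 5 = 10.
With uncorrelated errors the cross-covariances are all true-score covariance, so they carry over unchanged; only the diagonal terms shrink to ρᵢσᵢ².
True-score variance = [0.73 + 0.83 + 0.61 + 0.76 + 0.79] + 5 = 3.72 + 5 = 8.72.
Reliability = 8.72 / 10 = 0.872.

0.872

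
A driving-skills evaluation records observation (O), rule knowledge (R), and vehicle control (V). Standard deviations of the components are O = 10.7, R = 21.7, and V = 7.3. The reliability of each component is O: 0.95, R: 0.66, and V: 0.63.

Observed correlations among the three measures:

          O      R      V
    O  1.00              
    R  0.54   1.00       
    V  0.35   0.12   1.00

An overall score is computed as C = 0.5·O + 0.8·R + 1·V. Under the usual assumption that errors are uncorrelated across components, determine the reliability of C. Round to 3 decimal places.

Var(C) = 0.5²·10.7² + 0.8²·21.7² + 7.3² + 2·[0.4·10.7·21.7·0.54 + 0.5·10.7·7.3·0.35 + 0.8·21.7·7.3·0.12] = 383.282 + 158.059 = 541.341.
Because errors are independent across components, Cov(Tᵢ,Tⱼ) = Cov(Xᵢ,Xⱼ); the off-diagonal part of the true-score variance is the same as above.
True-score variance = [0.5²·10.7²·0.95 + 0.8²·21.7²·0.66 + 7.3²·0.63] + 158.059 = 259.668 + 158.059 = 417.727.
Reliability = 417.727 / 541.341 = 0.772.

0.772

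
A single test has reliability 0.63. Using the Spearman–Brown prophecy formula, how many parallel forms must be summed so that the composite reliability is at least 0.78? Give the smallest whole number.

3

k ≥ ρ*(1−ρ₁)/(ρ₁(1−ρ*)) = 0.78·0.37 / (0.63·0.22) = 2.082.
Smallest integer k = 3.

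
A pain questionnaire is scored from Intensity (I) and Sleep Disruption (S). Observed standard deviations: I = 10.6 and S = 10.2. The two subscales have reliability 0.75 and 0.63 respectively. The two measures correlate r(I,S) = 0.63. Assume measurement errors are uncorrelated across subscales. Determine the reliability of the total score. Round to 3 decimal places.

Var(I+S) = 10.6² + 10.2² + 2·[10.6·10.2·0.63] = 216.4 + 136.231 = 352.631.
Because errors are independent across components, Cov(Tᵢ,Tⱼ) = Cov(Xᵢ,Xⱼ); the off-diagonal part of the true-score variance is the same as above.
True-score variance = [10.6²·0.75 + 10.2²·0.63] + 136.231 = 149.815 + 136.231 = 286.046.
Reliability = 286.046 / 352.631 = 0.811.

0.811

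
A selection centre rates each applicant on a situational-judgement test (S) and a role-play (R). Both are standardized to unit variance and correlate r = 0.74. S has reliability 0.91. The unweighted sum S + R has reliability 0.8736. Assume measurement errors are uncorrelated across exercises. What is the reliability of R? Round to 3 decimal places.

Var(S+R) = 2 + 2·0.74 = 3.480.
True-score variance = ρ_S + ρ_R + 2·0.74, so 0.8736 = (0.91 + ρ_R + 1.48) / 3.480.
ρ_R = 0.8736·3.480 − 0.91 − 1.48 = 0.650.

0.650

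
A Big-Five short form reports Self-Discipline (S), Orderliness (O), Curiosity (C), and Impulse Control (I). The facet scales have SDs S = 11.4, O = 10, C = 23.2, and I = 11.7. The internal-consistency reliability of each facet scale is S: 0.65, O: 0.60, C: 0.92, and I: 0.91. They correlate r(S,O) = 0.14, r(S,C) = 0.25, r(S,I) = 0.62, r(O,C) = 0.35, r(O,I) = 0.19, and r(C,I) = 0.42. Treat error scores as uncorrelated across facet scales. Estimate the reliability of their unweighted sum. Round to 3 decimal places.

Var(S+O+C+I) = 11.4² + 10² + 23.2² + 11.7² + 2·[11.4·10·0.14 + 11.4·23.2·0.25 + 11.4·11.7·0.62 + 10·23.2·0.35 + 10·11.7·0.19 + 23.2·11.7·0.42] = 905.09 + 764.421 = 1669.51.
Because errors are independent across components, Cov(Tᵢ,Tⱼ) = Cov(Xᵢ,Xⱼ); the off-diagonal part of the true-score variance is the same as above.
True-score variance = [11.4²·0.65 + 10²·0.60 + 23.2²·0.92 + 11.7²·0.91] + 764.421 = 764.225 + 764.421 = 1528.65.
Reliability = 1528.65 / 1669.51 = 0.916.

0.916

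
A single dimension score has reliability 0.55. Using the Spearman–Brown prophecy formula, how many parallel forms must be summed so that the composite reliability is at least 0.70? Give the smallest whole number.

2

k ≥ ρ*(1−ρ₁)/(ρ₁(1−ρ*)) = 0.70·0.45 / (0.55·0.30) = 1.909.
Smallest integer k = 2.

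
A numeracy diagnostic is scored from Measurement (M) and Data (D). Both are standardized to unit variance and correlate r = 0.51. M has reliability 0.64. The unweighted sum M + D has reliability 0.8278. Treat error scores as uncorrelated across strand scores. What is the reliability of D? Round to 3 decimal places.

0.840

Var(M+D) = 2 + 2·0.51 = 3.020.
True-score variance = ρ_M + ρ_D + 2·0.51, so 0.8278 = (0.64 + ρ_D + 1.02) / 3.020.
ρ_D = 0.8278·3.020 − 0.64 − 1.02 = 0.840.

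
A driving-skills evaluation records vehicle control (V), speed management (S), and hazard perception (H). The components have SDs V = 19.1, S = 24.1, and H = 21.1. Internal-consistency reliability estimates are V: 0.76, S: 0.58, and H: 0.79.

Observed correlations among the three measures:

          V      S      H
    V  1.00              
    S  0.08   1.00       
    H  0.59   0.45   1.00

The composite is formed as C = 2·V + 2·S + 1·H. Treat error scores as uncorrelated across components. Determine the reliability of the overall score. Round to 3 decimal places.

0.778

Var(C) = 2²·19.1² + 2²·24.1² + 21.1² + 2·[4·19.1·24.1·0.08 + 2·19.1·21.1·0.59 + 2·24.1·21.1·0.45] = 4227.69 + 2161.02 = 6388.71.
Under uncorrelated errors the observed covariances equal the true-score covariances, so only the own-variance terms attenuate.
True-score variance = [2²·19.1²·0.76 + 2²·24.1²·0.58 + 21.1²·0.79] + 2161.02 = 2808.22 + 2161.02 = 4969.24.
Reliability = 4969.24 / 6388.71 = 0.778.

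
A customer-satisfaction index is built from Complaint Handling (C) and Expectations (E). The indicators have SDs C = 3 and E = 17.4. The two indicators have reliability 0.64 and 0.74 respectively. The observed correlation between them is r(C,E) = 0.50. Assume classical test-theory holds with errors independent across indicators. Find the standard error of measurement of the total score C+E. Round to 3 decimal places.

Var(total) = 311.76 + 52.2 = 363.96.
True-score variance = 229.802 + 52.2 = 282.002, so reliability = 0.7748.
Error variance = 363.96 − 282.002 = 81.9576; SEM = √81.9576 = 9.053.

9.053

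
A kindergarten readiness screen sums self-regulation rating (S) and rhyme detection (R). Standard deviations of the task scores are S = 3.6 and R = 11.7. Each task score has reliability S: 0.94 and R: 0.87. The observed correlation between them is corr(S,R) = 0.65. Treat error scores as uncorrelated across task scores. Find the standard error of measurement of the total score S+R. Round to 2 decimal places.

4.31

Var(total) = 149.85 + 54.756 = 204.606.
True-score variance = 131.277 + 54.756 = 186.033, so reliability = 0.9092.
Error variance = 204.606 − 186.033 = 18.5733; SEM = √18.5733 = 4.31.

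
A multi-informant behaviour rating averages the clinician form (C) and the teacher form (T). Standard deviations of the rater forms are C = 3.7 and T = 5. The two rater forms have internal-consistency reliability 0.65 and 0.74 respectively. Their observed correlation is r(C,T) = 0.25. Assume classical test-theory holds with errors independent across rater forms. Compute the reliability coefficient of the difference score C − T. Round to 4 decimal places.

Var(C−T) = 3.7² + 5² − 2·3.7·5·0.25 = 38.69 − 9.25 = 29.44.
With uncorrelated errors the cross-covariances are all true-score covariance, so they carry over unchanged; only the diagonal terms shrink to ρᵢσᵢ².
True-score variance = [3.7²·0.65 + 5²·0.74] − 9.25 = 27.3985 − 9.25 = 18.1485.
Reliability = 18.1485 / 29.44 = 0.6165.

0.6165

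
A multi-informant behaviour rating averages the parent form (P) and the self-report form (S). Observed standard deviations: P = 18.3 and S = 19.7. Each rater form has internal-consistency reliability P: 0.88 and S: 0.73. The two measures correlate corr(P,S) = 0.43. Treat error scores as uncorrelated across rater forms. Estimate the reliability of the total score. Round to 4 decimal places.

Var(P+S) = 18.3² + 19.7² + 2·[18.3·19.7·0.43] = 722.98 + 310.039 = 1033.02.
Under uncorrelated errors the observed covariances equal the true-score covariances, so only the own-variance terms attenuate.
True-score variance = [18.3²·0.88 + 19.7²·0.73] + 310.039 = 578.009 + 310.039 = 888.048.
Reliability = 888.048 / 1033.02 = 0.8597.

0.8597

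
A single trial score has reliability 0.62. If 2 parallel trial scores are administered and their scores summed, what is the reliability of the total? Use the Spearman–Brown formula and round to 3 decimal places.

0.765

ρ_k = kρ / (1 + (k−1)ρ) = 2·0.62 / (1 + 1·0.62) = 1.240 / 1.620 = 0.765.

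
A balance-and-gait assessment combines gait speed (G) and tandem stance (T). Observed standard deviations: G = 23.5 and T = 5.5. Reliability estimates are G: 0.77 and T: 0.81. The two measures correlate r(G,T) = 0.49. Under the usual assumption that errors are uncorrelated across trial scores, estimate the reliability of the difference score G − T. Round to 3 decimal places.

Var(G−T) = 23.5² + 5.5² − 2·23.5·5.5·0.49 = 582.5 − 126.665 = 455.835.
With uncorrelated errors the cross-covariances are all true-score covariance, so they carry over unchanged; only the diagonal terms shrink to ρᵢσᵢ².
True-score variance = [23.5²·0.77 + 5.5²·0.81] − 126.665 = 449.735 − 126.665 = 323.07.
Reliability = 323.07 / 455.835 = 0.709.

0.709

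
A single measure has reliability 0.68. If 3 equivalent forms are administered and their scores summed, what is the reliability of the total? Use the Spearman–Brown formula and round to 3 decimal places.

0.864

ρ_k = kρ / (1 + (k−1)ρ) = 3·0.68 / (1 + 2·0.68) = 2.040 / 2.360 = 0.864.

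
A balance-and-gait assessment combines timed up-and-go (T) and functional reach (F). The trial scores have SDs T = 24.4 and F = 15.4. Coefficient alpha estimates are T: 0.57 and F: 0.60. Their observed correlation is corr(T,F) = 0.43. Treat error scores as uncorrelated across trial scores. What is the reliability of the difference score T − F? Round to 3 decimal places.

Var(T−F) = 24.4² + 15.4² − 2·24.4·15.4·0.43 = 832.52 − 323.154 = 509.366.
With uncorrelated errors the cross-covariances are all true-score covariance, so they carry over unchanged; only the diagonal terms shrink to ρᵢσᵢ².
True-score variance = [24.4²·0.57 + 15.4²·0.60] − 323.154 = 481.651 − 323.154 = 158.498.
Reliability = 158.498 / 509.366 = 0.311.

0.311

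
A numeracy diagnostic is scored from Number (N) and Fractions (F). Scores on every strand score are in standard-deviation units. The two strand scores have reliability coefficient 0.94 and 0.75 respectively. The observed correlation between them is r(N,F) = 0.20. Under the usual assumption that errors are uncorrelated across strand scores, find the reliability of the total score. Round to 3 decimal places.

0.871

Var(N+F) = 2 + 2·[0.20] = 2 + 0.4 = 2.4.
With uncorrelated errors the cross-covariances are all true-score covariance, so they carry over unchanged; only the diagonal terms shrink to ρᵢσᵢ².
True-score variance = [0.94 + 0.75] + 0.4 = 1.69 + 0.4 = 2.09.
Reliability = 2.09 / 2.4 = 0.871.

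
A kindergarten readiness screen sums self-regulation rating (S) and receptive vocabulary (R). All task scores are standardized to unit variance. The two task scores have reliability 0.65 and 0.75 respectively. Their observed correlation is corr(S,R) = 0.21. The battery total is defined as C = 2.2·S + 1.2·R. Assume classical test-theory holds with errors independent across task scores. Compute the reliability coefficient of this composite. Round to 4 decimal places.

Var(C) = 2.2² + 1.2² + 2·[2.64·0.21] = 6.28 + 1.1088 = 7.3888.
Under uncorrelated errors the observed covariances equal the true-score covariances, so only the own-variance terms attenuate.
True-score variance = [2.2²·0.65 + 1.2²·0.75] + 1.1088 = 4.226 + 1.1088 = 5.3348.
Reliability = 5.3348 / 7.3888 = 0.7220.

0.7220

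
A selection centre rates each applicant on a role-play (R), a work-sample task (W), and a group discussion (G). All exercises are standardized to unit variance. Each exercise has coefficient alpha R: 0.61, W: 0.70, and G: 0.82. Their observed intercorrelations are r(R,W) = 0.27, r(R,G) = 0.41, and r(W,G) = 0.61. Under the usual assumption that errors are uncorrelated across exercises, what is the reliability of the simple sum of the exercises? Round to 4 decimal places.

0.8441

Var(R+W+G) = 3 + 2·[0.27 + 0.41 + 0.61] = 3 + 2.58 = 5.58.
With uncorrelated errors the cross-covariances are all true-score covariance, so they carry over unchanged; only the diagonal terms shrink to ρᵢσᵢ².
True-score variance = [0.61 + 0.70 + 0.82] + 2.58 = 2.13 + 2.58 = 4.71.
Reliability = 4.71 / 5.58 = 0.8441.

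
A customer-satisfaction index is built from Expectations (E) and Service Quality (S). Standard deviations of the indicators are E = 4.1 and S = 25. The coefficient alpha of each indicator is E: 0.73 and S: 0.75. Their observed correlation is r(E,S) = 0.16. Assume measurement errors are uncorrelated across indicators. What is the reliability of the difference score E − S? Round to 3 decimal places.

Var(E−S) = 4.1² + 25² − 2·4.1·25·0.16 = 641.81 − 32.8 = 609.01.
Under uncorrelated errors the observed covariances equal the true-score covariances, so only the own-variance terms attenuate.
True-score variance = [4.1²·0.73 + 25²·0.75] − 32.8 = 481.021 − 32.8 = 448.221.
Reliability = 448.221 / 609.01 = 0.736.

0.736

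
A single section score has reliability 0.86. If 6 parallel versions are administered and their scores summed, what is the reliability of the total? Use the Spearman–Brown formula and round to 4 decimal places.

0.9736

ρ_k = kρ / (1 + (k−1)ρ) = 6·0.86 / (1 + 5·0.86) = 5.160 / 5.300 = 0.9736.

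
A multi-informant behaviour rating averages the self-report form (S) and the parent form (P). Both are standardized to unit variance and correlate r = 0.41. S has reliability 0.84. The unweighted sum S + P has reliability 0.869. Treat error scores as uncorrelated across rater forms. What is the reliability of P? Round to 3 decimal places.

Var(S+P) = 2 + 2·0.41 = 2.820.
True-score variance = ρ_S + ρ_P + 2·0.41, so 0.869 = (0.84 + ρ_P + 0.82) / 2.820.
ρ_P = 0.869·2.820 − 0.84 − 0.82 = 0.791.

0.791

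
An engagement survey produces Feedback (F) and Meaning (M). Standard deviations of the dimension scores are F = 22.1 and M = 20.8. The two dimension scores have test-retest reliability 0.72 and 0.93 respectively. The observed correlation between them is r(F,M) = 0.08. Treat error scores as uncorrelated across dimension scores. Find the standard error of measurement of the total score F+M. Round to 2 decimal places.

Var(total) = 921.05 + 73.5488 = 994.599.
True-score variance = 754.01 + 73.5488 = 827.559, so reliability = 0.8321.
Error variance = 994.599 − 827.559 = 167.04; SEM = √167.04 = 12.92.

12.92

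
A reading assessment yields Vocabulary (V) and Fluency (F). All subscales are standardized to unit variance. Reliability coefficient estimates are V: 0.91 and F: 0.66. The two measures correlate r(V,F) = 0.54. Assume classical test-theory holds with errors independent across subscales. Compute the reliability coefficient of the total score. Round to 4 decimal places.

0.8604

Var(V+F) = 2 + 2·[0.54] = 2 + 1.08 = 3.08.
Because errors are independent across components, Cov(Tᵢ,Tⱼ) = Cov(Xᵢ,Xⱼ); the off-diagonal part of the true-score variance is the same as above.
True-score variance = [0.91 + 0.66] + 1.08 = 1.57 + 1.08 = 2.65.
Reliability = 2.65 / 3.08 = 0.8604.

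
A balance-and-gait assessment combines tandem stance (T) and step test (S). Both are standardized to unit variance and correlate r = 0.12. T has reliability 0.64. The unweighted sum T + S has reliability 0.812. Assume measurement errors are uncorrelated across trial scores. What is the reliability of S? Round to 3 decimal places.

Var(T+S) = 2 + 2·0.12 = 2.240.
True-score variance = ρ_T + ρ_S + 2·0.12, so 0.812 = (0.64 + ρ_S + 0.24) / 2.240.
ρ_S = 0.812·2.240 − 0.64 − 0.24 = 0.939.

0.939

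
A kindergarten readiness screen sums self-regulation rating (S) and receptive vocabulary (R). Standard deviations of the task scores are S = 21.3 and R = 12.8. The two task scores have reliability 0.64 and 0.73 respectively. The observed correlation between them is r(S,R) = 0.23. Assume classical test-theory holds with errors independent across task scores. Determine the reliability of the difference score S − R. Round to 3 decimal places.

0.578

Var(S−R) = 21.3² + 12.8² − 2·21.3·12.8·0.23 = 617.53 − 125.414 = 492.116.
Under uncorrelated errors the observed covariances equal the true-score covariances, so only the own-variance terms attenuate.
True-score variance = [21.3²·0.64 + 12.8²·0.73] − 125.414 = 409.965 − 125.414 = 284.55.
Reliability = 284.55 / 492.116 = 0.578.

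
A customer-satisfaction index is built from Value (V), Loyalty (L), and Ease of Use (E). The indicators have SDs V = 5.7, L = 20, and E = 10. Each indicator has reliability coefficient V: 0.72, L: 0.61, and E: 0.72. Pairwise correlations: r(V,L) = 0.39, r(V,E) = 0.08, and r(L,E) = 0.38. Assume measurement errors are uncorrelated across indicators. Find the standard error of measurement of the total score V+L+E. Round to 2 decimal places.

13.90

Var(total) = 532.49 + 250.04 = 782.53.
True-score variance = 339.393 + 250.04 = 589.433, so reliability = 0.7532.
Error variance = 782.53 − 589.433 = 193.097; SEM = √193.097 = 13.90.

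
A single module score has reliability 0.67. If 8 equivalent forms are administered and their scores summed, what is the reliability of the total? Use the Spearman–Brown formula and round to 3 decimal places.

ρ_k = kρ / (1 + (k−1)ρ) = 8·0.67 / (1 + 7·0.67) = 5.360 / 5.690 = 0.942.

0.942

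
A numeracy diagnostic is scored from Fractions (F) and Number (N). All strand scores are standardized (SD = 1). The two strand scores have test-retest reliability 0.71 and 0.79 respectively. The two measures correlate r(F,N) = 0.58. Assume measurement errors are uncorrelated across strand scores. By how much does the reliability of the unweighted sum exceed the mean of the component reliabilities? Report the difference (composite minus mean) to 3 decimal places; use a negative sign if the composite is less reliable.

0.092

Var(sum) = 2 + 1.16 = 3.16; true-score variance = 1.5 + 1.16 = 2.66; composite reliability = 0.8418.
Mean component reliability = 0.7500.
Difference = 0.8418 − 0.7500 = 0.092.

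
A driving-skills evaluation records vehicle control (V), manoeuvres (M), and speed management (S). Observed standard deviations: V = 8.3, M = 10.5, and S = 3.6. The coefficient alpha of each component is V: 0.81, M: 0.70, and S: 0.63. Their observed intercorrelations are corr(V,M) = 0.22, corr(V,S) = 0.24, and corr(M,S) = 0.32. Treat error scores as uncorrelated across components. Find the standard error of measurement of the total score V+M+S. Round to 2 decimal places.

Var(total) = 192.1 + 76.8804 = 268.98.
True-score variance = 141.141 + 76.8804 = 218.021, so reliability = 0.8105.
Error variance = 268.98 − 218.021 = 50.9593; SEM = √50.9593 = 7.14.

7.14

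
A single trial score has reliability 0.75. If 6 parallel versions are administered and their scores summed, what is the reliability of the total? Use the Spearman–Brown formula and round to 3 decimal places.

ρ_k = kρ / (1 + (k−1)ρ) = 6·0.75 / (1 + 5·0.75) = 4.500 / 4.750 = 0.947.

0.947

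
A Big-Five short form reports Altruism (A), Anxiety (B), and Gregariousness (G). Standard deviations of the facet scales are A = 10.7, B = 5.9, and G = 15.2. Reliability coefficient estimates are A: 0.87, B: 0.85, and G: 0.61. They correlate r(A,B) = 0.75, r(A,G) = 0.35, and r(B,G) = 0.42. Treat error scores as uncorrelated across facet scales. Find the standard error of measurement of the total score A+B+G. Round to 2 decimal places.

Var(total) = 380.34 + 283.874 = 664.214.
True-score variance = 270.129 + 283.874 = 554.003, so reliability = 0.8341.
Error variance = 664.214 − 554.003 = 110.211; SEM = √110.211 = 10.50.

10.50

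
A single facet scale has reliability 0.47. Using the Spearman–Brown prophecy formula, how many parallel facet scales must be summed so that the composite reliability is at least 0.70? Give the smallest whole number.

k ≥ ρ*(1−ρ₁)/(ρ₁(1−ρ*)) = 0.70·0.53 / (0.47·0.30) = 2.631.
Smallest integer k = 3.

3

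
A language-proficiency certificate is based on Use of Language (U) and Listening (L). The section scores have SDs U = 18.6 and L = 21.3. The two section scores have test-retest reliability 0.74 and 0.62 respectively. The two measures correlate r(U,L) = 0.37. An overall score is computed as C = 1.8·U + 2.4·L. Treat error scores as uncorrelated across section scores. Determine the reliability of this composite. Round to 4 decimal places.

0.7431

Var(C) = 1.8²·18.6² + 2.4²·21.3² + 2·[4.32·18.6·21.3·0.37] = 3734.16 + 1266.51 = 5000.67.
Under uncorrelated errors the observed covariances equal the true-score covariances, so only the own-variance terms attenuate.
True-score variance = [1.8²·18.6²·0.74 + 2.4²·21.3²·0.62] + 1266.51 = 2449.69 + 1266.51 = 3716.2.
Reliability = 3716.2 / 5000.67 = 0.7431.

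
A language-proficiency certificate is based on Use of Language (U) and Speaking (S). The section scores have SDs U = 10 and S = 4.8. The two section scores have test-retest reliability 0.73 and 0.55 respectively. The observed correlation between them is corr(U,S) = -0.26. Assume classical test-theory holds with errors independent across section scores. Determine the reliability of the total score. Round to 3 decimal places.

0.619

Var(U+S) = 10² + 4.8² + 2·[10·4.8·(-0.26)] = 123.04 − 24.96 = 98.08.
Under uncorrelated errors the observed covariances equal the true-score covariances, so only the own-variance terms attenuate.
True-score variance = [10²·0.73 + 4.8²·0.55] − 24.96 = 85.672 − 24.96 = 60.712.
Reliability = 60.712 / 98.08 = 0.619.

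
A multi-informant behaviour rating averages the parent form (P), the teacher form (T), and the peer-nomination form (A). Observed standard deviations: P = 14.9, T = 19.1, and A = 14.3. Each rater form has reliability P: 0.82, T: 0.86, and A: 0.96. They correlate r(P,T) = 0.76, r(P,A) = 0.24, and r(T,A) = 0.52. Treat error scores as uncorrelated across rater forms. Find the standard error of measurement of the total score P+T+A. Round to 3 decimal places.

Var(total) = 791.31 + 818.906 = 1610.22.
True-score variance = 692.095 + 818.906 = 1511, so reliability = 0.9384.
Error variance = 1610.22 − 1511 = 99.2148; SEM = √99.2148 = 9.961.

9.961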